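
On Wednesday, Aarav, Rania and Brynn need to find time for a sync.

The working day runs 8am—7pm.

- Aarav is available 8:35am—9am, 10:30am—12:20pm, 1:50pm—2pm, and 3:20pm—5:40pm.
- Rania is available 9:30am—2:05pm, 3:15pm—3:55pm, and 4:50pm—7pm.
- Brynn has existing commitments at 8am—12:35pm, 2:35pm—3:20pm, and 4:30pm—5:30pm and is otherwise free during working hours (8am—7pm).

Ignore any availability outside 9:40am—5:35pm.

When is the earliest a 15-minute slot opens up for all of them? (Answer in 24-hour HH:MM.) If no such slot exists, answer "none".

Brynn free within 08:00–19:00: 12:35–14:35, 15:20–16:30, 17:30–19:00.
Aarav ∩ Rania: 10:30–12:20, 13:50–14:00, 15:20–15:55, 16:50–17:40.
Aarav ∩ Rania ∩ Brynn: 13:50–14:00, 15:20–15:55, 17:30–17:40.
Restricted to 09:40–17:35: 13:50–14:00, 15:20–15:55, 17:30–17:35.
Windows ≥ 15 min: 15:20–15:55.
Earliest such window starts at 15:20.

15:20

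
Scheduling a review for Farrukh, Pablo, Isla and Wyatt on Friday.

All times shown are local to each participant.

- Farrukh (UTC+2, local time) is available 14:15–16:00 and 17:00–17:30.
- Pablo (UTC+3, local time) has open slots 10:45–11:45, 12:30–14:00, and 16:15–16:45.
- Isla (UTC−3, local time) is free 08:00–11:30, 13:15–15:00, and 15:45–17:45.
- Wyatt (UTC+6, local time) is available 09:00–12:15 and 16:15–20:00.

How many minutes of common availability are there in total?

30 minutes

Farrukh → UTC: 12:15–14:00, 15:00–15:30.
Pablo → UTC: 07:45–08:45, 09:30–11:00, 13:15–13:45.
Isla → UTC: 11:00–14:30, 16:15–18:00, 18:45–20:45.
Wyatt → UTC: 03:00–06:15, 10:15–14:00.
Farrukh ∩ Pablo: 13:15–13:45.
Farrukh ∩ Pablo ∩ Isla: 13:15–13:45.
Farrukh ∩ Pablo ∩ Isla ∩ Wyatt: 13:15–13:45.
Total common minutes: 30.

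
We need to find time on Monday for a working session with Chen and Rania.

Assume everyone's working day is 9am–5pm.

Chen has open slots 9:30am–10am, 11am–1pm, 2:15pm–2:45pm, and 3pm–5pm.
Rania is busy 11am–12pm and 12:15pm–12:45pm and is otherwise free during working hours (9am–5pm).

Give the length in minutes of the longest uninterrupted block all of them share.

120 minutes

Rania free within 09:00–17:00: 09:00–11:00, 12:00–12:15, 12:45–17:00.
Chen ∩ Rania: 09:30–10:00, 12:00–12:15, 12:45–13:00, 14:15–14:45, 15:00–17:00.
Common window lengths: 30, 15, 15, 30, 120 min; longest is 120.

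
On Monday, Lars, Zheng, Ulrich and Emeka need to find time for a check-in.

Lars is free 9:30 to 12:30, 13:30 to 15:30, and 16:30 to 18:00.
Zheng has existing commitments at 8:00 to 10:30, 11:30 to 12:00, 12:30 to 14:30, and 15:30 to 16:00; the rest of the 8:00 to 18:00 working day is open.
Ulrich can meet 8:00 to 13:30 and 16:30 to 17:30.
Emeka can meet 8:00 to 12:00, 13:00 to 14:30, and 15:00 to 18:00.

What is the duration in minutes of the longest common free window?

60 minutes

Zheng free within 08:00–18:00: 10:30–11:30, 12:00–12:30, 14:30–15:30, 16:00–18:00.
Lars ∩ Zheng: 10:30–11:30, 12:00–12:30, 14:30–15:30, 16:30–18:00.
Lars ∩ Zheng ∩ Ulrich: 10:30–11:30, 12:00–12:30, 16:30–17:30.
Lars ∩ Zheng ∩ Ulrich ∩ Emeka: 10:30–11:30, 16:30–17:30.
Common window lengths: 60, 60 min; longest is 60.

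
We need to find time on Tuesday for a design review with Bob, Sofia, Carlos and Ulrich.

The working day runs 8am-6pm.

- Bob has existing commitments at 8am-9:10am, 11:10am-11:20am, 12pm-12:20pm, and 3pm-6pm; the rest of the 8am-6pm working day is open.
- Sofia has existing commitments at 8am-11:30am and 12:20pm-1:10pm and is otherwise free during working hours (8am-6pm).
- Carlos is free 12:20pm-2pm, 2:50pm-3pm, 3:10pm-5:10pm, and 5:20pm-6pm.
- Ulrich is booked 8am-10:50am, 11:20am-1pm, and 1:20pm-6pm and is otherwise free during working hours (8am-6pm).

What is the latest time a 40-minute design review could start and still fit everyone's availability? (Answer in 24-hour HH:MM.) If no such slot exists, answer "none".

none

Bob free within 08:00–18:00: 09:10–11:10, 11:20–12:00, 12:20–15:00.
Sofia free within 08:00–18:00: 11:30–12:20, 13:10–18:00.
Ulrich free within 08:00–18:00: 10:50–11:20, 13:00–13:20.
Bob ∩ Sofia: 11:30–12:00, 13:10–15:00.
Bob ∩ Sofia ∩ Carlos: 13:10–14:00, 14:50–15:00.
Bob ∩ Sofia ∩ Carlos ∩ Ulrich: 13:10–13:20.
Windows ≥ 40 min: (none).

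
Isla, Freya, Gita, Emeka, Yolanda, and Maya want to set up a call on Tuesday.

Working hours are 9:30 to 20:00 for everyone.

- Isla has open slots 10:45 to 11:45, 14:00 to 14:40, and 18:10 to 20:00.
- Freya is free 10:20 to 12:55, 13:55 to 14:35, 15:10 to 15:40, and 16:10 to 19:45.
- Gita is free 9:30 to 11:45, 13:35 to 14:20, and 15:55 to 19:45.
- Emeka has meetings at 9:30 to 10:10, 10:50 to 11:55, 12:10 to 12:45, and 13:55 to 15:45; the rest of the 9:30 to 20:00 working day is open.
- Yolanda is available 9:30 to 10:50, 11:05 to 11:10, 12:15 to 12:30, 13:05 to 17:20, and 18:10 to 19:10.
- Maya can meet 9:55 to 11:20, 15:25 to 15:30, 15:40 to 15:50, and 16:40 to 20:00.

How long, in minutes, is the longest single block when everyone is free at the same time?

Emeka free within 09:30–20:00: 10:10–10:50, 11:55–12:10, 12:45–13:55, 15:45–20:00.
Isla ∩ Freya: 10:45–11:45, 14:00–14:35, 18:10–19:45.
Isla ∩ Freya ∩ Gita: 10:45–11:45, 14:00–14:20, 18:10–19:45.
Isla ∩ Freya ∩ Gita ∩ Emeka: 10:45–10:50, 18:10–19:45.
Isla ∩ Freya ∩ Gita ∩ Emeka ∩ Yolanda: 10:45–10:50, 18:10–19:10.
Isla ∩ Freya ∩ Gita ∩ Emeka ∩ Yolanda ∩ Maya: 10:45–10:50, 18:10–19:10.
Common window lengths: 5, 60 min; longest is 60.

60 minutes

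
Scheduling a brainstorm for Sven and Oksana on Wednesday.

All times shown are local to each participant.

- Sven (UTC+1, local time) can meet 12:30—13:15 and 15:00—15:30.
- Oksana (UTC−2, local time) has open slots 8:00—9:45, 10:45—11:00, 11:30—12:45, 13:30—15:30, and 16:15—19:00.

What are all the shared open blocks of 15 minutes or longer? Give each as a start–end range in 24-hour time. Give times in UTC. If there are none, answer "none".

11:30–11:45, 14:00–14:30

Sven → UTC: 11:30–12:15, 14:00–14:30.
Oksana → UTC: 10:00–11:45, 12:45–13:00, 13:30–14:45, 15:30–17:30, 18:15–21:00.
Sven ∩ Oksana: 11:30–11:45, 14:00–14:30.
Windows ≥ 15 min: 11:30–11:45, 14:00–14:30.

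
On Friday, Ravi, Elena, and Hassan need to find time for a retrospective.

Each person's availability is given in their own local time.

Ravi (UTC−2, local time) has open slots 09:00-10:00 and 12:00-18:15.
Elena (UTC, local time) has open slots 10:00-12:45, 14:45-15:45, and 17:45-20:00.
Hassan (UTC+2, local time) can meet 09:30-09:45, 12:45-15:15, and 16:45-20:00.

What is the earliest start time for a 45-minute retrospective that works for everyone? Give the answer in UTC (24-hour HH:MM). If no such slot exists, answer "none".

Ravi → UTC: 11:00–12:00, 14:00–20:15.
Elena → UTC: 10:00–12:45, 14:45–15:45, 17:45–20:00.
Hassan → UTC: 07:30–07:45, 10:45–13:15, 14:45–18:00.
Ravi ∩ Elena: 11:00–12:00, 14:45–15:45, 17:45–20:00.
Ravi ∩ Elena ∩ Hassan: 11:00–12:00, 14:45–15:45, 17:45–18:00.
Windows ≥ 45 min: 11:00–12:00, 14:45–15:45.
Earliest such window starts at 11:00.

11:00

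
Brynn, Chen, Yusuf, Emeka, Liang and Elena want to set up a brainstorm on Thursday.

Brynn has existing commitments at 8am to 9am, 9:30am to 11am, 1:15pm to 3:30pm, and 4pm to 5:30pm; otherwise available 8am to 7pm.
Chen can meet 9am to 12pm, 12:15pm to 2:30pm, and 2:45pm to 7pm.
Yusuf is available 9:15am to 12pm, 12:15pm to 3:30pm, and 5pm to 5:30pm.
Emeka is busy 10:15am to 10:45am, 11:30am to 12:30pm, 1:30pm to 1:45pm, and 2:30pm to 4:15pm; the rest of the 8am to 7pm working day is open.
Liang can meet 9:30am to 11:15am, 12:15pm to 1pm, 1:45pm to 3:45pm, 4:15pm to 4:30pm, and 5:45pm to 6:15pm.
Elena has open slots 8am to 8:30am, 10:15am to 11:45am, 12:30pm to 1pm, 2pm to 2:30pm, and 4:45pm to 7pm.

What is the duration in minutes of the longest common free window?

Brynn free within 08:00–19:00: 09:00–09:30, 11:00–13:15, 15:30–16:00, 17:30–19:00.
Emeka free within 08:00–19:00: 08:00–10:15, 10:45–11:30, 12:30–13:30, 13:45–14:30, 16:15–19:00.
Brynn ∩ Chen: 09:00–09:30, 11:00–12:00, 12:15–13:15, 15:30–16:00, 17:30–19:00.
Brynn ∩ Chen ∩ Yusuf: 09:15–09:30, 11:00–12:00, 12:15–13:15.
Brynn ∩ Chen ∩ Yusuf ∩ Emeka: 09:15–09:30, 11:00–11:30, 12:30–13:15.
Brynn ∩ Chen ∩ Yusuf ∩ Emeka ∩ Liang: 11:00–11:15, 12:30–13:00.
Brynn ∩ Chen ∩ Yusuf ∩ Emeka ∩ Liang ∩ Elena: 11:00–11:15, 12:30–13:00.
Common window lengths: 15, 30 min; longest is 30.

30 minutes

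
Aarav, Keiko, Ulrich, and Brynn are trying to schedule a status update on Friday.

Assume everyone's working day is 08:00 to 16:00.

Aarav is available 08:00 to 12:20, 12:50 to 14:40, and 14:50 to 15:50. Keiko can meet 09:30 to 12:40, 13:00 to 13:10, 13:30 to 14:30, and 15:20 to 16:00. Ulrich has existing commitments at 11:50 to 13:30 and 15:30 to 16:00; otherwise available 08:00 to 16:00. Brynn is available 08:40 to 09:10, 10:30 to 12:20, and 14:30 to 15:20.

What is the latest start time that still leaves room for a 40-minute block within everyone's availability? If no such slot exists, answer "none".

11:10

Ulrich free within 08:00–16:00: 08:00–11:50, 13:30–15:30.
Aarav ∩ Keiko: 09:30–12:20, 13:00–13:10, 13:30–14:30, 15:20–15:50.
Aarav ∩ Keiko ∩ Ulrich: 09:30–11:50, 13:30–14:30, 15:20–15:30.
Aarav ∩ Keiko ∩ Ulrich ∩ Brynn: 10:30–11:50.
Windows ≥ 40 min: 10:30–11:50.
Latest start in the last window 10:30–11:50 is 11:50 − 40 min = 11:10.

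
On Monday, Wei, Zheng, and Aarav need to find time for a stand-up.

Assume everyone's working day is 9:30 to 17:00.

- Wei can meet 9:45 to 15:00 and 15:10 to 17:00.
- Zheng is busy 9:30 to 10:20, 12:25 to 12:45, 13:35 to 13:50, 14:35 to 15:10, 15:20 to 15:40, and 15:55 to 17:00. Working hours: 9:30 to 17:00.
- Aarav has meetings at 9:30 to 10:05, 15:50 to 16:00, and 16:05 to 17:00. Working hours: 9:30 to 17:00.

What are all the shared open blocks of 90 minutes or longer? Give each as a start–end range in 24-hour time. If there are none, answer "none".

Zheng free within 09:30–17:00: 10:20–12:25, 12:45–13:35, 13:50–14:35, 15:10–15:20, 15:40–15:55.
Aarav free within 09:30–17:00: 10:05–15:50, 16:00–16:05.
Wei ∩ Zheng: 10:20–12:25, 12:45–13:35, 13:50–14:35, 15:10–15:20, 15:40–15:55.
Wei ∩ Zheng ∩ Aarav: 10:20–12:25, 12:45–13:35, 13:50–14:35, 15:10–15:20, 15:40–15:50.
Windows ≥ 90 min: 10:20–12:25.

10:20–12:25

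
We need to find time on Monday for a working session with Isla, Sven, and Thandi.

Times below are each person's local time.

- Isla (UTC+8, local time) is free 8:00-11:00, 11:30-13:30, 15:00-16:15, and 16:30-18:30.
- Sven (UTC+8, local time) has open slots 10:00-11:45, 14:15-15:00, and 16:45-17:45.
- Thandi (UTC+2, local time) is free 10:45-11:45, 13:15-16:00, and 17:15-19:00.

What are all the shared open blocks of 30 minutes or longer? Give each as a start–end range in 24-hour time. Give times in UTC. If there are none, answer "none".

08:45–09:45

Isla → UTC: 00:00–03:00, 03:30–05:30, 07:00–08:15, 08:30–10:30.
Sven → UTC: 02:00–03:45, 06:15–07:00, 08:45–09:45.
Thandi → UTC: 08:45–09:45, 11:15–14:00, 15:15–17:00.
Isla ∩ Sven: 02:00–03:00, 03:30–03:45, 08:45–09:45.
Isla ∩ Sven ∩ Thandi: 08:45–09:45.
Windows ≥ 30 min: 08:45–09:45.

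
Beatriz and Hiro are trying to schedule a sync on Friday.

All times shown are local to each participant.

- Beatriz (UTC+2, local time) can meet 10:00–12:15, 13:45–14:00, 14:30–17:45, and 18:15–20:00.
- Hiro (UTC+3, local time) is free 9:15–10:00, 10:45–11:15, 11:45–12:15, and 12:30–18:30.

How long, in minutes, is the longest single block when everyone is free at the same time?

180 minutes

Beatriz → UTC: 08:00–10:15, 11:45–12:00, 12:30–15:45, 16:15–18:00.
Hiro → UTC: 06:15–07:00, 07:45–08:15, 08:45–09:15, 09:30–15:30.
Beatriz ∩ Hiro: 08:00–08:15, 08:45–09:15, 09:30–10:15, 11:45–12:00, 12:30–15:30.
Common window lengths: 15, 30, 45, 15, 180 min; longest is 180.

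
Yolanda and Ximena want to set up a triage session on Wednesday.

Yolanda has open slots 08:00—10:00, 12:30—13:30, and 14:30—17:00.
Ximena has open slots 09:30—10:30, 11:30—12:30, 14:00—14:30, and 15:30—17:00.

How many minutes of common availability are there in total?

120 minutes

Yolanda ∩ Ximena: 09:30–10:00, 15:30–17:00.
Total common minutes: 30 + 90 = 120.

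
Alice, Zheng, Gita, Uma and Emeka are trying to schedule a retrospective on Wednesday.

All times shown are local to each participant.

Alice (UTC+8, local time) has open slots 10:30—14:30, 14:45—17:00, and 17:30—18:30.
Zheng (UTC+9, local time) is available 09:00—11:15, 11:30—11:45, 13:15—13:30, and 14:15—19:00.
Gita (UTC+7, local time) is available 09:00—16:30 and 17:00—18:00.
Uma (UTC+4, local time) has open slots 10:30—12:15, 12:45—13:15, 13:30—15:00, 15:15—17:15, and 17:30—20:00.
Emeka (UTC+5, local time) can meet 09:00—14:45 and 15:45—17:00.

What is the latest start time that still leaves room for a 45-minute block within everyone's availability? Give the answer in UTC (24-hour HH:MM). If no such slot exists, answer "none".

07:30

Alice → UTC: 02:30–06:30, 06:45–09:00, 09:30–10:30.
Zheng → UTC: 00:00–02:15, 02:30–02:45, 04:15–04:30, 05:15–10:00.
Gita → UTC: 02:00–09:30, 10:00–11:00.
Uma → UTC: 06:30–08:15, 08:45–09:15, 09:30–11:00, 11:15–13:15, 13:30–16:00.
Emeka → UTC: 04:00–09:45, 10:45–12:00.
Alice ∩ Zheng: 02:30–02:45, 04:15–04:30, 05:15–06:30, 06:45–09:00, 09:30–10:00.
Alice ∩ Zheng ∩ Gita: 02:30–02:45, 04:15–04:30, 05:15–06:30, 06:45–09:00.
Alice ∩ Zheng ∩ Gita ∩ Uma: 06:45–08:15, 08:45–09:00.
Alice ∩ Zheng ∩ Gita ∩ Uma ∩ Emeka: 06:45–08:15, 08:45–09:00.
Windows ≥ 45 min: 06:45–08:15.
Latest start in the last window 06:45–08:15 is 08:15 − 45 min = 07:30.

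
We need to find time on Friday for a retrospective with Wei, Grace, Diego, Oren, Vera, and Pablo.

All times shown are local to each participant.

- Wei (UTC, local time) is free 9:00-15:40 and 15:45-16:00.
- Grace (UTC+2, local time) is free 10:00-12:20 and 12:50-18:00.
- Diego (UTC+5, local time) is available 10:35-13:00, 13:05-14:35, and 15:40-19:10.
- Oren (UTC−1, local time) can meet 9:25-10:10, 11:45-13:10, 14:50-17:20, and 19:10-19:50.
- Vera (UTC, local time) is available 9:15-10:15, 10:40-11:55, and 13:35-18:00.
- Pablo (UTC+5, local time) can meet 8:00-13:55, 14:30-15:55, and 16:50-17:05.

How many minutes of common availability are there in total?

Wei → UTC: 09:00–15:40, 15:45–16:00.
Grace → UTC: 08:00–10:20, 10:50–16:00.
Diego → UTC: 05:35–08:00, 08:05–09:35, 10:40–14:10.
Oren → UTC: 10:25–11:10, 12:45–14:10, 15:50–18:20, 20:10–20:50.
Vera → UTC: 09:15–10:15, 10:40–11:55, 13:35–18:00.
Pablo → UTC: 03:00–08:55, 09:30–10:55, 11:50–12:05.
Wei ∩ Grace: 09:00–10:20, 10:50–15:40, 15:45–16:00.
Wei ∩ Grace ∩ Diego: 09:00–09:35, 10:50–14:10.
Wei ∩ Grace ∩ Diego ∩ Oren: 10:50–11:10, 12:45–14:10.
Wei ∩ Grace ∩ Diego ∩ Oren ∩ Vera: 10:50–11:10, 13:35–14:10.
Wei ∩ Grace ∩ Diego ∩ Oren ∩ Vera ∩ Pablo: 10:50–10:55.
Total common minutes: 5.

5 minutes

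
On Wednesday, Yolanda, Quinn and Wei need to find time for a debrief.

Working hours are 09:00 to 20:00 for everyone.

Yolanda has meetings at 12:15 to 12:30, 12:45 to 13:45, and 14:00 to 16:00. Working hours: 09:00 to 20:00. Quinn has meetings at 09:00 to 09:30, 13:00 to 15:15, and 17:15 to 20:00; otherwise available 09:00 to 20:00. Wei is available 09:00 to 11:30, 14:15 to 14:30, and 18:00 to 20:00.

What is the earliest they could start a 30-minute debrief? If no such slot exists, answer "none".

Yolanda free within 09:00–20:00: 09:00–12:15, 12:30–12:45, 13:45–14:00, 16:00–20:00.
Quinn free within 09:00–20:00: 09:30–13:00, 15:15–17:15.
Yolanda ∩ Quinn: 09:30–12:15, 12:30–12:45, 16:00–17:15.
Yolanda ∩ Quinn ∩ Wei: 09:30–11:30.
Windows ≥ 30 min: 09:30–11:30.
Earliest such window starts at 09:30.

09:30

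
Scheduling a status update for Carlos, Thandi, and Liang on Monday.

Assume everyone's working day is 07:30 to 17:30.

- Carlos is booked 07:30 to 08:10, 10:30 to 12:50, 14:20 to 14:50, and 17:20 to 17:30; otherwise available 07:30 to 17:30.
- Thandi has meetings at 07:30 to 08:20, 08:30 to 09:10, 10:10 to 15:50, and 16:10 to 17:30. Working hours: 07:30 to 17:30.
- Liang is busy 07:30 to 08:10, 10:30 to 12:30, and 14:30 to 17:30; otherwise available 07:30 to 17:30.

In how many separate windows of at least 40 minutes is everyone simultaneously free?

1

Carlos free within 07:30–17:30: 08:10–10:30, 12:50–14:20, 14:50–17:20.
Thandi free within 07:30–17:30: 08:20–08:30, 09:10–10:10, 15:50–16:10.
Liang free within 07:30–17:30: 08:10–10:30, 12:30–14:30.
Carlos ∩ Thandi: 08:20–08:30, 09:10–10:10, 15:50–16:10.
Carlos ∩ Thandi ∩ Liang: 08:20–08:30, 09:10–10:10.
Windows ≥ 40 min: 09:10–10:10.
That's 1 window.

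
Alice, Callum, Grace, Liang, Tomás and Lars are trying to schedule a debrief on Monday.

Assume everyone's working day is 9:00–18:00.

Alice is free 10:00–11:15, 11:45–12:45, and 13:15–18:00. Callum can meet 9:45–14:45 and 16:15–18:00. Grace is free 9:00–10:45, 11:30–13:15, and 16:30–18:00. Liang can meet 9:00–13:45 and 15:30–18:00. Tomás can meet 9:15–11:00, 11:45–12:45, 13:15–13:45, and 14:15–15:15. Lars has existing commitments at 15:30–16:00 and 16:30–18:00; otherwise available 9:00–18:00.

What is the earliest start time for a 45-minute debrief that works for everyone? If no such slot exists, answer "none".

10:00

Lars free within 09:00–18:00: 09:00–15:30, 16:00–16:30.
Alice ∩ Callum: 10:00–11:15, 11:45–12:45, 13:15–14:45, 16:15–18:00.
Alice ∩ Callum ∩ Grace: 10:00–10:45, 11:45–12:45, 16:30–18:00.
Alice ∩ Callum ∩ Grace ∩ Liang: 10:00–10:45, 11:45–12:45, 16:30–18:00.
Alice ∩ Callum ∩ Grace ∩ Liang ∩ Tomás: 10:00–10:45, 11:45–12:45.
Alice ∩ Callum ∩ Grace ∩ Liang ∩ Tomás ∩ Lars: 10:00–10:45, 11:45–12:45.
Windows ≥ 45 min: 10:00–10:45, 11:45–12:45.
Earliest such window starts at 10:00.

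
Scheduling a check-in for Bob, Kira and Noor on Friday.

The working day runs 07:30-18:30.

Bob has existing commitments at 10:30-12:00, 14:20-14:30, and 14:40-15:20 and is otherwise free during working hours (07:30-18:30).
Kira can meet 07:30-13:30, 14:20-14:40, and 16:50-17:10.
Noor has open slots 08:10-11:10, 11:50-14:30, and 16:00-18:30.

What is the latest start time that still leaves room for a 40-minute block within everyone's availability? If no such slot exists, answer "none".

12:50

Bob free within 07:30–18:30: 07:30–10:30, 12:00–14:20, 14:30–14:40, 15:20–18:30.
Bob ∩ Kira: 07:30–10:30, 12:00–13:30, 14:30–14:40, 16:50–17:10.
Bob ∩ Kira ∩ Noor: 08:10–10:30, 12:00–13:30, 16:50–17:10.
Windows ≥ 40 min: 08:10–10:30, 12:00–13:30.
Latest start in the last window 12:00–13:30 is 13:30 − 40 min = 12:50.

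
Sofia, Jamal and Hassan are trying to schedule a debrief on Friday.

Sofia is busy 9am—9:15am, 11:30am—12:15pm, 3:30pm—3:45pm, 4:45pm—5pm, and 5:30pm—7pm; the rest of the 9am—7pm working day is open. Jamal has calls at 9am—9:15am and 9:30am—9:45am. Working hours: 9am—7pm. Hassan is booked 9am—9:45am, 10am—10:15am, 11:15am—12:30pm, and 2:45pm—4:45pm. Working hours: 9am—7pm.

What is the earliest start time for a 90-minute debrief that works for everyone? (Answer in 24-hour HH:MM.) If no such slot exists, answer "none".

12:30

Sofia free within 09:00–19:00: 09:15–11:30, 12:15–15:30, 15:45–16:45, 17:00–17:30.
Jamal free within 09:00–19:00: 09:15–09:30, 09:45–19:00.
Hassan free within 09:00–19:00: 09:45–10:00, 10:15–11:15, 12:30–14:45, 16:45–19:00.
Sofia ∩ Jamal: 09:15–09:30, 09:45–11:30, 12:15–15:30, 15:45–16:45, 17:00–17:30.
Sofia ∩ Jamal ∩ Hassan: 09:45–10:00, 10:15–11:15, 12:30–14:45, 17:00–17:30.
Windows ≥ 90 min: 12:30–14:45.
Earliest such window starts at 12:30.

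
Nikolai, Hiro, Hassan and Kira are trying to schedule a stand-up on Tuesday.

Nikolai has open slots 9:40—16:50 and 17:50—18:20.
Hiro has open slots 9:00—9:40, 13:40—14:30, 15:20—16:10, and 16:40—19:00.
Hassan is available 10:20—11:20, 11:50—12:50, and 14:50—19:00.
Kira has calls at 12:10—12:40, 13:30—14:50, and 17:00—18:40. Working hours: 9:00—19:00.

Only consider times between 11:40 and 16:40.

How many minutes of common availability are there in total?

50 minutes

Kira free within 09:00–19:00: 09:00–12:10, 12:40–13:30, 14:50–17:00, 18:40–19:00.
Nikolai ∩ Hiro: 13:40–14:30, 15:20–16:10, 16:40–16:50, 17:50–18:20.
Nikolai ∩ Hiro ∩ Hassan: 15:20–16:10, 16:40–16:50, 17:50–18:20.
Nikolai ∩ Hiro ∩ Hassan ∩ Kira: 15:20–16:10, 16:40–16:50.
Restricted to 11:40–16:40: 15:20–16:10.
Total common minutes: 50.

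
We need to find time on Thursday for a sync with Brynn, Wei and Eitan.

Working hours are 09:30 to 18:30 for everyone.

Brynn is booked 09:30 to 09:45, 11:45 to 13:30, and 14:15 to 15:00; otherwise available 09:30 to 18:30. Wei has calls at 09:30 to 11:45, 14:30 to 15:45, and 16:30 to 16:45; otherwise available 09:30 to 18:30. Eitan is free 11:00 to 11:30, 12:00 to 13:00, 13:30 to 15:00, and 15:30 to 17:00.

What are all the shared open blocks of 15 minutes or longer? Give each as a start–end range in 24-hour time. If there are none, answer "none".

13:30–14:15, 15:45–16:30, 16:45–17:00

Brynn free within 09:30–18:30: 09:45–11:45, 13:30–14:15, 15:00–18:30.
Wei free within 09:30–18:30: 11:45–14:30, 15:45–16:30, 16:45–18:30.
Brynn ∩ Wei: 13:30–14:15, 15:45–16:30, 16:45–18:30.
Brynn ∩ Wei ∩ Eitan: 13:30–14:15, 15:45–16:30, 16:45–17:00.
Windows ≥ 15 min: 13:30–14:15, 15:45–16:30, 16:45–17:00.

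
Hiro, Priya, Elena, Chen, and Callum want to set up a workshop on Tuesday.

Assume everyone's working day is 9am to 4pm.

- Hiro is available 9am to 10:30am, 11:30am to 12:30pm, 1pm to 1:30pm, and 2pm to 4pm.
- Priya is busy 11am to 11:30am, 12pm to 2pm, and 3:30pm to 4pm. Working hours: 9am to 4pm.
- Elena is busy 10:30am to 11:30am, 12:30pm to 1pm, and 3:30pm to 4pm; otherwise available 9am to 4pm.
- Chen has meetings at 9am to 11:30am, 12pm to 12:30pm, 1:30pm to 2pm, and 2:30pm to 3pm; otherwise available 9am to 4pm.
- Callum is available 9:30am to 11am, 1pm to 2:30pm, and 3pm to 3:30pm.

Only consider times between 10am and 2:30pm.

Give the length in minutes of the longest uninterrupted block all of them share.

30 minutes

Priya free within 09:00–16:00: 09:00–11:00, 11:30–12:00, 14:00–15:30.
Elena free within 09:00–16:00: 09:00–10:30, 11:30–12:30, 13:00–15:30.
Chen free within 09:00–16:00: 11:30–12:00, 12:30–13:30, 14:00–14:30, 15:00–16:00.
Hiro ∩ Priya: 09:00–10:30, 11:30–12:00, 14:00–15:30.
Hiro ∩ Priya ∩ Elena: 09:00–10:30, 11:30–12:00, 14:00–15:30.
Hiro ∩ Priya ∩ Elena ∩ Chen: 11:30–12:00, 14:00–14:30, 15:00–15:30.
Hiro ∩ Priya ∩ Elena ∩ Chen ∩ Callum: 14:00–14:30, 15:00–15:30.
Restricted to 10:00–14:30: 14:00–14:30.
Single common window of 30 minutes.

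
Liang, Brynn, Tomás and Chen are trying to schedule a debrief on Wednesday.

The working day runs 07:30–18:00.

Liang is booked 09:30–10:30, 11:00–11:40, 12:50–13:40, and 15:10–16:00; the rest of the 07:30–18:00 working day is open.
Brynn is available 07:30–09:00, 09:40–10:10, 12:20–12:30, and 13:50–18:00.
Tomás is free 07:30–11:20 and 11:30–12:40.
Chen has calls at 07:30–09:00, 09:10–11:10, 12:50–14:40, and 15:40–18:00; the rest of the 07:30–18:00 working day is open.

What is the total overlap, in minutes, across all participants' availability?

Liang free within 07:30–18:00: 07:30–09:30, 10:30–11:00, 11:40–12:50, 13:40–15:10, 16:00–18:00.
Chen free within 07:30–18:00: 09:00–09:10, 11:10–12:50, 14:40–15:40.
Liang ∩ Brynn: 07:30–09:00, 12:20–12:30, 13:50–15:10, 16:00–18:00.
Liang ∩ Brynn ∩ Tomás: 07:30–09:00, 12:20–12:30.
Liang ∩ Brynn ∩ Tomás ∩ Chen: 12:20–12:30.
Total common minutes: 10.

10 minutes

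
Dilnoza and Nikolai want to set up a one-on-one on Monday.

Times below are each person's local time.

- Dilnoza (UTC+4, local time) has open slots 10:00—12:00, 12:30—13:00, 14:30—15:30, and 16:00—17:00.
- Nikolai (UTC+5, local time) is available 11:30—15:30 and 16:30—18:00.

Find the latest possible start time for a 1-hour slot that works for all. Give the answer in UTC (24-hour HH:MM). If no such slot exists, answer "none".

Dilnoza → UTC: 06:00–08:00, 08:30–09:00, 10:30–11:30, 12:00–13:00.
Nikolai → UTC: 06:30–10:30, 11:30–13:00.
Dilnoza ∩ Nikolai: 06:30–08:00, 08:30–09:00, 12:00–13:00.
Windows ≥ 60 min: 06:30–08:00, 12:00–13:00.
Latest start in the last window 12:00–13:00 is 13:00 − 60 min = 12:00.

12:00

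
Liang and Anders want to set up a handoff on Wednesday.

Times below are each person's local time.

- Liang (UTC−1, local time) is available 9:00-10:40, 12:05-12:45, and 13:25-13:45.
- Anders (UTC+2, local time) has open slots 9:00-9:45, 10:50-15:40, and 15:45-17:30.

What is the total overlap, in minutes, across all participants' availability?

Liang → UTC: 10:00–11:40, 13:05–13:45, 14:25–14:45.
Anders → UTC: 07:00–07:45, 08:50–13:40, 13:45–15:30.
Liang ∩ Anders: 10:00–11:40, 13:05–13:40, 14:25–14:45.
Total common minutes: 100 + 35 + 20 = 155.

155 minutes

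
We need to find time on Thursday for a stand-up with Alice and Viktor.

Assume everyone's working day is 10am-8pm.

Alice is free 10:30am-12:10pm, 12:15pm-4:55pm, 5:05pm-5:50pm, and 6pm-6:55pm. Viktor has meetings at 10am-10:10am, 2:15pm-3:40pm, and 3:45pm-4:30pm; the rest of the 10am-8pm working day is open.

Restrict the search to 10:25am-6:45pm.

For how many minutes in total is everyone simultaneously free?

Viktor free within 10:00–20:00: 10:10–14:15, 15:40–15:45, 16:30–20:00.
Alice ∩ Viktor: 10:30–12:10, 12:15–14:15, 15:40–15:45, 16:30–16:55, 17:05–17:50, 18:00–18:55.
Restricted to 10:25–18:45: 10:30–12:10, 12:15–14:15, 15:40–15:45, 16:30–16:55, 17:05–17:50, 18:00–18:45.
Total common minutes: 100 + 120 + 5 + 25 + 45 + 45 = 340.

340 minutes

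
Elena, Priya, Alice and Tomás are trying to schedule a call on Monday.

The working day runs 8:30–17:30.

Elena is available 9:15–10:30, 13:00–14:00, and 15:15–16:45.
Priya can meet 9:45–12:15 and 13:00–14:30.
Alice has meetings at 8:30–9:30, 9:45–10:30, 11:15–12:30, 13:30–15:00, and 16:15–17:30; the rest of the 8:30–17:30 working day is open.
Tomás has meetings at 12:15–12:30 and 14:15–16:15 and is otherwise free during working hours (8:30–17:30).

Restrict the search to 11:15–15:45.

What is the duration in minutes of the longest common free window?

Alice free within 08:30–17:30: 09:30–09:45, 10:30–11:15, 12:30–13:30, 15:00–16:15.
Tomás free within 08:30–17:30: 08:30–12:15, 12:30–14:15, 16:15–17:30.
Elena ∩ Priya: 09:45–10:30, 13:00–14:00.
Elena ∩ Priya ∩ Alice: 13:00–13:30.
Elena ∩ Priya ∩ Alice ∩ Tomás: 13:00–13:30.
Restricted to 11:15–15:45: 13:00–13:30.
Single common window of 30 minutes.

30 minutes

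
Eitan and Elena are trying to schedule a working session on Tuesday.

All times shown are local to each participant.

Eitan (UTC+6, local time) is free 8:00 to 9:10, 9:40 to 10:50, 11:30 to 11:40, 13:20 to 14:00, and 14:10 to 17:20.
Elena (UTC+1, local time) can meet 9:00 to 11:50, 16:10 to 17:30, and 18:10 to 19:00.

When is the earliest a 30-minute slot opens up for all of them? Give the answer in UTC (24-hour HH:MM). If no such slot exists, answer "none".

Eitan → UTC: 02:00–03:10, 03:40–04:50, 05:30–05:40, 07:20–08:00, 08:10–11:20.
Elena → UTC: 08:00–10:50, 15:10–16:30, 17:10–18:00.
Eitan ∩ Elena: 08:10–10:50.
Windows ≥ 30 min: 08:10–10:50.
Earliest such window starts at 08:10.

08:10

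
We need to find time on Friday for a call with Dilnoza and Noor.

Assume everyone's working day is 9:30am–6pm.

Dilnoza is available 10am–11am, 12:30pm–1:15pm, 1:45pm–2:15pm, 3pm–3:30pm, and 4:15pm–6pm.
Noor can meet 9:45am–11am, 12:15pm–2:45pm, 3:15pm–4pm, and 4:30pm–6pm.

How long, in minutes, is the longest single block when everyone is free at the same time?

Dilnoza ∩ Noor: 10:00–11:00, 12:30–13:15, 13:45–14:15, 15:15–15:30, 16:30–18:00.
Common window lengths: 60, 45, 30, 15, 90 min; longest is 90.

90 minutes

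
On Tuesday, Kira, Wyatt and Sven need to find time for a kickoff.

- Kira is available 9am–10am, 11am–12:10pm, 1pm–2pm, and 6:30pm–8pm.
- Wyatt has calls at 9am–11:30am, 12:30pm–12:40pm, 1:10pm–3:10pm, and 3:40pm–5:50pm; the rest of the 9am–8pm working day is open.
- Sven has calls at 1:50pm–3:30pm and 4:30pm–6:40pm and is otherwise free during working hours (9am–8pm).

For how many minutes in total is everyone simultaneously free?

130 minutes

Wyatt free within 09:00–20:00: 11:30–12:30, 12:40–13:10, 15:10–15:40, 17:50–20:00.
Sven free within 09:00–20:00: 09:00–13:50, 15:30–16:30, 18:40–20:00.
Kira ∩ Wyatt: 11:30–12:10, 13:00–13:10, 18:30–20:00.
Kira ∩ Wyatt ∩ Sven: 11:30–12:10, 13:00–13:10, 18:40–20:00.
Total common minutes: 40 + 10 + 80 = 130.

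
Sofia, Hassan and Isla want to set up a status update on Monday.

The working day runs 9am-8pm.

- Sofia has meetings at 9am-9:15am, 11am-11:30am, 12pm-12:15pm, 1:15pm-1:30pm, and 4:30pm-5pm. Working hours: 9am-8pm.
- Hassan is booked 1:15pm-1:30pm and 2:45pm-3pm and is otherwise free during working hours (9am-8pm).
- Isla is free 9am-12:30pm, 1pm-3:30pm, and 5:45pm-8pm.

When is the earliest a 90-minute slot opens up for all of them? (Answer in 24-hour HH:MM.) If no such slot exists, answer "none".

Sofia free within 09:00–20:00: 09:15–11:00, 11:30–12:00, 12:15–13:15, 13:30–16:30, 17:00–20:00.
Hassan free within 09:00–20:00: 09:00–13:15, 13:30–14:45, 15:00–20:00.
Sofia ∩ Hassan: 09:15–11:00, 11:30–12:00, 12:15–13:15, 13:30–14:45, 15:00–16:30, 17:00–20:00.
Sofia ∩ Hassan ∩ Isla: 09:15–11:00, 11:30–12:00, 12:15–12:30, 13:00–13:15, 13:30–14:45, 15:00–15:30, 17:45–20:00.
Windows ≥ 90 min: 09:15–11:00, 17:45–20:00.
Earliest such window starts at 09:15.

09:15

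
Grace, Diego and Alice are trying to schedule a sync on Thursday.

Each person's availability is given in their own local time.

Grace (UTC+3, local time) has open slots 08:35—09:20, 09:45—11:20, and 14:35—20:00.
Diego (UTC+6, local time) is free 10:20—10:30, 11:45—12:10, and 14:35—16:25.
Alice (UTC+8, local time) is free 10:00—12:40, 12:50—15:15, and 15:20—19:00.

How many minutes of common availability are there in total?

25 minutes

Grace → UTC: 05:35–06:20, 06:45–08:20, 11:35–17:00.
Diego → UTC: 04:20–04:30, 05:45–06:10, 08:35–10:25.
Alice → UTC: 02:00–04:40, 04:50–07:15, 07:20–11:00.
Grace ∩ Diego: 05:45–06:10.
Grace ∩ Diego ∩ Alice: 05:45–06:10.
Total common minutes: 25.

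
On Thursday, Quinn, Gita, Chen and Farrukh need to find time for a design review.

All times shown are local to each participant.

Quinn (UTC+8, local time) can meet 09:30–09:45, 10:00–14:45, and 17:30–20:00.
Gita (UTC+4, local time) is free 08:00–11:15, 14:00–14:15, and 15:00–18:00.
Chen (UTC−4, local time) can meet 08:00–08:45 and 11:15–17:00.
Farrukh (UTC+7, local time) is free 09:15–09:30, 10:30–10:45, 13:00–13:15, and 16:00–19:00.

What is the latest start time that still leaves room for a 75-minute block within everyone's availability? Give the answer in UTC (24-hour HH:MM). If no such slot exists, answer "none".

none

Quinn → UTC: 01:30–01:45, 02:00–06:45, 09:30–12:00.
Gita → UTC: 04:00–07:15, 10:00–10:15, 11:00–14:00.
Chen → UTC: 12:00–12:45, 15:15–21:00.
Farrukh → UTC: 02:15–02:30, 03:30–03:45, 06:00–06:15, 09:00–12:00.
Quinn ∩ Gita: 04:00–06:45, 10:00–10:15, 11:00–12:00.
Quinn ∩ Gita ∩ Chen: (none).
Quinn ∩ Gita ∩ Chen ∩ Farrukh: (none).
Windows ≥ 75 min: (none).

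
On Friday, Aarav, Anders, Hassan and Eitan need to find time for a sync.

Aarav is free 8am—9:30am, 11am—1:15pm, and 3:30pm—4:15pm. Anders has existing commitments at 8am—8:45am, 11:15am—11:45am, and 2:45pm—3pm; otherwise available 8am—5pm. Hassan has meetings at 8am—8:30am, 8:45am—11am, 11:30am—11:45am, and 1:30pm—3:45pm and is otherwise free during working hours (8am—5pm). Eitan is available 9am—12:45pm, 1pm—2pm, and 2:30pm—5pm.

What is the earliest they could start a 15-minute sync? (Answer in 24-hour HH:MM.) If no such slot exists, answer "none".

Anders free within 08:00–17:00: 08:45–11:15, 11:45–14:45, 15:00–17:00.
Hassan free within 08:00–17:00: 08:30–08:45, 11:00–11:30, 11:45–13:30, 15:45–17:00.
Aarav ∩ Anders: 08:45–09:30, 11:00–11:15, 11:45–13:15, 15:30–16:15.
Aarav ∩ Anders ∩ Hassan: 11:00–11:15, 11:45–13:15, 15:45–16:15.
Aarav ∩ Anders ∩ Hassan ∩ Eitan: 11:00–11:15, 11:45–12:45, 13:00–13:15, 15:45–16:15.
Windows ≥ 15 min: 11:00–11:15, 11:45–12:45, 13:00–13:15, 15:45–16:15.
Earliest such window starts at 11:00.

11:00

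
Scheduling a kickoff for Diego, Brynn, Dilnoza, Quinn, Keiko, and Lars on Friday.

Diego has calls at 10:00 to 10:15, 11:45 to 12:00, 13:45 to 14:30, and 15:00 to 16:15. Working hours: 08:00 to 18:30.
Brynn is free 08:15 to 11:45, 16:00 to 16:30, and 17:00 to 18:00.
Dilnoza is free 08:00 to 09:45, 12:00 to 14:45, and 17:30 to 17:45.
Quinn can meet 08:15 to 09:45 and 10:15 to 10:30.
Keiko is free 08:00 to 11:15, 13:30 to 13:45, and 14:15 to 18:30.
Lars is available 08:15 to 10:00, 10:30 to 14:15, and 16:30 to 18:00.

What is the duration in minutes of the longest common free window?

Diego free within 08:00–18:30: 08:00–10:00, 10:15–11:45, 12:00–13:45, 14:30–15:00, 16:15–18:30.
Diego ∩ Brynn: 08:15–10:00, 10:15–11:45, 16:15–16:30, 17:00–18:00.
Diego ∩ Brynn ∩ Dilnoza: 08:15–09:45, 17:30–17:45.
Diego ∩ Brynn ∩ Dilnoza ∩ Quinn: 08:15–09:45.
Diego ∩ Brynn ∩ Dilnoza ∩ Quinn ∩ Keiko: 08:15–09:45.
Diego ∩ Brynn ∩ Dilnoza ∩ Quinn ∩ Keiko ∩ Lars: 08:15–09:45.
Single common window of 90 minutes.

90 minutes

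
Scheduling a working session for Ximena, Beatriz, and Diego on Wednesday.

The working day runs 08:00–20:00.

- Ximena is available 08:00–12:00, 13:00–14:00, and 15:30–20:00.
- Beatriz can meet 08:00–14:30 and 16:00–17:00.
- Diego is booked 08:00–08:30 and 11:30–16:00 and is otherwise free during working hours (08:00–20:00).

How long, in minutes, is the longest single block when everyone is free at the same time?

180 minutes

Diego free within 08:00–20:00: 08:30–11:30, 16:00–20:00.
Ximena ∩ Beatriz: 08:00–12:00, 13:00–14:00, 16:00–17:00.
Ximena ∩ Beatriz ∩ Diego: 08:30–11:30, 16:00–17:00.
Common window lengths: 180, 60 min; longest is 180.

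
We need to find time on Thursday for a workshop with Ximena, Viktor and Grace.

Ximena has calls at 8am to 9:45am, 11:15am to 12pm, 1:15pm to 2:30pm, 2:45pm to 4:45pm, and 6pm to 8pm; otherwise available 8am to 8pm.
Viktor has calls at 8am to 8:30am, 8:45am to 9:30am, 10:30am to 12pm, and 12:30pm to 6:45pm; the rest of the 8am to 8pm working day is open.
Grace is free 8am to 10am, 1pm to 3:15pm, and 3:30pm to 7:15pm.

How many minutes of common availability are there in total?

15 minutes

Ximena free within 08:00–20:00: 09:45–11:15, 12:00–13:15, 14:30–14:45, 16:45–18:00.
Viktor free within 08:00–20:00: 08:30–08:45, 09:30–10:30, 12:00–12:30, 18:45–20:00.
Ximena ∩ Viktor: 09:45–10:30, 12:00–12:30.
Ximena ∩ Viktor ∩ Grace: 09:45–10:00.
Total common minutes: 15.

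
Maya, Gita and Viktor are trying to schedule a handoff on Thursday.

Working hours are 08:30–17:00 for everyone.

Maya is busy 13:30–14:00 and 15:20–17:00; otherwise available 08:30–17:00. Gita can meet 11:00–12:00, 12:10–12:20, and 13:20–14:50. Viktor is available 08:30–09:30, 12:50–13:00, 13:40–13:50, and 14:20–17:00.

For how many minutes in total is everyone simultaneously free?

30 minutes

Maya free within 08:30–17:00: 08:30–13:30, 14:00–15:20.
Maya ∩ Gita: 11:00–12:00, 12:10–12:20, 13:20–13:30, 14:00–14:50.
Maya ∩ Gita ∩ Viktor: 14:20–14:50.
Total common minutes: 30.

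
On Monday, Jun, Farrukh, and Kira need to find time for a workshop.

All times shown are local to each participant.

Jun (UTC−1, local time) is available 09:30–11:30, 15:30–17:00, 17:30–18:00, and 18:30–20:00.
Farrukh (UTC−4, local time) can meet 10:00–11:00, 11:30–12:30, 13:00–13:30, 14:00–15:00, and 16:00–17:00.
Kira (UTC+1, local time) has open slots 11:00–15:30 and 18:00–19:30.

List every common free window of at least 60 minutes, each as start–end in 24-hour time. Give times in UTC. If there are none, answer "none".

none

Jun → UTC: 10:30–12:30, 16:30–18:00, 18:30–19:00, 19:30–21:00.
Farrukh → UTC: 14:00–15:00, 15:30–16:30, 17:00–17:30, 18:00–19:00, 20:00–21:00.
Kira → UTC: 10:00–14:30, 17:00–18:30.
Jun ∩ Farrukh: 17:00–17:30, 18:30–19:00, 20:00–21:00.
Jun ∩ Farrukh ∩ Kira: 17:00–17:30.
Windows ≥ 60 min: (none).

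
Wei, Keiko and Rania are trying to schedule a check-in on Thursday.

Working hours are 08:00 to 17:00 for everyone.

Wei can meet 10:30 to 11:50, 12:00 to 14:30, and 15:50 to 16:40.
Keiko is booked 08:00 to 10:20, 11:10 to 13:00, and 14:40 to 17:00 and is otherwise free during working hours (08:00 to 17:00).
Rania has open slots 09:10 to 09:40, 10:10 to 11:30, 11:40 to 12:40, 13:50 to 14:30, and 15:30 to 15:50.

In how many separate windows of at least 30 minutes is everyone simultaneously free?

2

Keiko free within 08:00–17:00: 10:20–11:10, 13:00–14:40.
Wei ∩ Keiko: 10:30–11:10, 13:00–14:30.
Wei ∩ Keiko ∩ Rania: 10:30–11:10, 13:50–14:30.
Windows ≥ 30 min: 10:30–11:10, 13:50–14:30.
That's 2 windows.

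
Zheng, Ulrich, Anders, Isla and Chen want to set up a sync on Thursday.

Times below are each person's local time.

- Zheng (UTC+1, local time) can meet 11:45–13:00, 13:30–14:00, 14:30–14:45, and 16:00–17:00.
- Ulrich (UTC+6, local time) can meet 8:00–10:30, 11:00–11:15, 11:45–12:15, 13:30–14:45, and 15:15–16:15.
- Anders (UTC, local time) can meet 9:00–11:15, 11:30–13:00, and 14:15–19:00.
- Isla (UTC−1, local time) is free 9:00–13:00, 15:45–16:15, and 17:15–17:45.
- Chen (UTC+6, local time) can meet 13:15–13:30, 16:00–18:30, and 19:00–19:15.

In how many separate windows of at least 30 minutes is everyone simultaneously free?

Zheng → UTC: 10:45–12:00, 12:30–13:00, 13:30–13:45, 15:00–16:00.
Ulrich → UTC: 02:00–04:30, 05:00–05:15, 05:45–06:15, 07:30–08:45, 09:15–10:15.
Anders → UTC: 09:00–11:15, 11:30–13:00, 14:15–19:00.
Isla → UTC: 10:00–14:00, 16:45–17:15, 18:15–18:45.
Chen → UTC: 07:15–07:30, 10:00–12:30, 13:00–13:15.
Zheng ∩ Ulrich: (none).
Zheng ∩ Ulrich ∩ Anders: (none).
Zheng ∩ Ulrich ∩ Anders ∩ Isla: (none).
Zheng ∩ Ulrich ∩ Anders ∩ Isla ∩ Chen: (none).
Windows ≥ 30 min: (none).
That's 0 windows.

0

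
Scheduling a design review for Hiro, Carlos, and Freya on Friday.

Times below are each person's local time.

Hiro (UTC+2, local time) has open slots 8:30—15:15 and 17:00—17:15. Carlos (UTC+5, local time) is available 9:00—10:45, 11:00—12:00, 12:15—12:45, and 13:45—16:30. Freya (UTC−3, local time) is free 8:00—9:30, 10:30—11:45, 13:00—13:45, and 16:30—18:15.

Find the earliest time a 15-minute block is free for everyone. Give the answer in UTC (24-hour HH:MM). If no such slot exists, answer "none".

11:00

Hiro → UTC: 06:30–13:15, 15:00–15:15.
Carlos → UTC: 04:00–05:45, 06:00–07:00, 07:15–07:45, 08:45–11:30.
Freya → UTC: 11:00–12:30, 13:30–14:45, 16:00–16:45, 19:30–21:15.
Hiro ∩ Carlos: 06:30–07:00, 07:15–07:45, 08:45–11:30.
Hiro ∩ Carlos ∩ Freya: 11:00–11:30.
Windows ≥ 15 min: 11:00–11:30.
Earliest such window starts at 11:00.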